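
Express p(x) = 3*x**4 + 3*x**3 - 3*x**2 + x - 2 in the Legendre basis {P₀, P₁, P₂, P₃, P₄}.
(-12/5)P₀ + (14/5)P₁ + (-2/7)P₂ + (6/5)P₃ + (24/35)P₄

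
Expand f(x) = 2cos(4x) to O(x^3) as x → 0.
2 - 16*x**2 + O(x**3)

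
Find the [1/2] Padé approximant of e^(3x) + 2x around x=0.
(169*x/41 + 1)/(-9*x**2/82 - 36*x/41 + 1)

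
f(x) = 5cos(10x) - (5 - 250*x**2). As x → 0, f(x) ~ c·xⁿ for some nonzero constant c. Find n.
4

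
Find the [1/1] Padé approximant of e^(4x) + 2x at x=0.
(14*x/3 + 1)/(1 - 4*x/3)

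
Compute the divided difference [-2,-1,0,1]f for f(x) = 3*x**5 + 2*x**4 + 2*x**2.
11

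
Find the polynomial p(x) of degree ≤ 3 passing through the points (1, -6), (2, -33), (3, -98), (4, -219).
-3*x**3 - x**2 - 3*x + 1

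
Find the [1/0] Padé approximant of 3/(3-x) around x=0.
x/3 + 1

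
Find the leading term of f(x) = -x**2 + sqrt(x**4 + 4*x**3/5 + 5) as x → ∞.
2*x/5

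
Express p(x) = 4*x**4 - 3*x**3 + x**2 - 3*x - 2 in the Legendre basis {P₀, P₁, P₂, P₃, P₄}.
(-13/15)P₀ + (-24/5)P₁ + (62/21)P₂ + (-6/5)P₃ + (32/35)P₄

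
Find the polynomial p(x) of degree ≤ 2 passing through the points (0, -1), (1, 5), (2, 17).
3*x**2 + 3*x - 1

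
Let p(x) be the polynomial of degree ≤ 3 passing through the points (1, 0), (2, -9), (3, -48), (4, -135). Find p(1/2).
-9/8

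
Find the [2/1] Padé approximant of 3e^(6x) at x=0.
(18*x**2 + 12*x + 3)/(1 - 2*x)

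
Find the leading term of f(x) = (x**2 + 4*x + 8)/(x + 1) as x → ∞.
x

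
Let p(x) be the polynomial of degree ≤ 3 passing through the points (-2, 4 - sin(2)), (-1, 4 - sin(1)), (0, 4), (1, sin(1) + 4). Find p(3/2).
5*sin(2)/16 + 7*sin(1)/8 + 4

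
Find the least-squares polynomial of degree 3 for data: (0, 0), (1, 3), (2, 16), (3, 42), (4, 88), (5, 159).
-2/21 + (7/9)x + (37/21)x² + (8/9)x³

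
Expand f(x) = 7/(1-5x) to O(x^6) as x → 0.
7 + 35*x + 175*x**2 + 875*x**3 + 4375*x**4 + 21875*x**5 + O(x**6)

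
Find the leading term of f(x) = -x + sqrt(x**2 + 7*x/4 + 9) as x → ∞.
7/8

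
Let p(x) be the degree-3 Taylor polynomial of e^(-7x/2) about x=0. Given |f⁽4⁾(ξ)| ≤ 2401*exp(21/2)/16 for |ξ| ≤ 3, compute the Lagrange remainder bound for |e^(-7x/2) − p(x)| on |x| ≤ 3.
64827*exp(21/2)/128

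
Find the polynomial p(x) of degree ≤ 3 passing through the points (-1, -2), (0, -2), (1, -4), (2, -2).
x**3 - x**2 - 2*x - 2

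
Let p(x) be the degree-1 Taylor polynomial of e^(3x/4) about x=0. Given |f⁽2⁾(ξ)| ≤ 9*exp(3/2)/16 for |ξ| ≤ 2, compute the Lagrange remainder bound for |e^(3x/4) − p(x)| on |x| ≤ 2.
9*exp(3/2)/8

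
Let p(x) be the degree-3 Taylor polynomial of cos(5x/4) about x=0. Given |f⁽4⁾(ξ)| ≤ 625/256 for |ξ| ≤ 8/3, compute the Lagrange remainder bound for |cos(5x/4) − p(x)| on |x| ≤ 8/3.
1250/243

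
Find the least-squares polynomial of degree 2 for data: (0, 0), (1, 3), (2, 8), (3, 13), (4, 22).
4/35 + (69/35)x + (6/7)x²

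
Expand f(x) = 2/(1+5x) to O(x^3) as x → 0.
2 - 10*x + 50*x**2 + O(x**3)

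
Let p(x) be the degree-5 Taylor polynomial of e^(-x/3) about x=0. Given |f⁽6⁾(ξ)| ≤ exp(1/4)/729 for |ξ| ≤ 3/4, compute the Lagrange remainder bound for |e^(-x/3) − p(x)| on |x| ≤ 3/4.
exp(1/4)/2949120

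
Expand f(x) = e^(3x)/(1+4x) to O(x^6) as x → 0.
1 - x + 17*x**2/2 - 59*x**3/2 + 971*x**4/8 - 19339*x**5/40 + O(x**6)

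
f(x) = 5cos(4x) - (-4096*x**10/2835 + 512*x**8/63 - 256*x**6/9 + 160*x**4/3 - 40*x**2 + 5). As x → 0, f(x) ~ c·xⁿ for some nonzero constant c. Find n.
12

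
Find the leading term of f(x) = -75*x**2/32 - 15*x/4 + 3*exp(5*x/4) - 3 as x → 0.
125*x**3/128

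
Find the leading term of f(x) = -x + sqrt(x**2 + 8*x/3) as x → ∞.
4/3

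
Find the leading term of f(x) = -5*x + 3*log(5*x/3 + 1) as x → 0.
-25*x**2/6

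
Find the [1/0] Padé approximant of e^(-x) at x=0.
1 - x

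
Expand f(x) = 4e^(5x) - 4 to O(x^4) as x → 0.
20*x + 50*x**2 + 250*x**3/3 + O(x**4)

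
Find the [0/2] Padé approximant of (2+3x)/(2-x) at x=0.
1/(3*x**2 - 2*x + 1)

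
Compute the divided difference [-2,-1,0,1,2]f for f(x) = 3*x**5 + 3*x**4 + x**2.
3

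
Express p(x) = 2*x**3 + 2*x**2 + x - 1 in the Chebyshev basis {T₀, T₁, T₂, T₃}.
(5/2)T₁ + T₂ + (1/2)T₃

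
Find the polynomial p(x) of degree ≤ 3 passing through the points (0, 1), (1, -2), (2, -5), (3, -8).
1 - 3*x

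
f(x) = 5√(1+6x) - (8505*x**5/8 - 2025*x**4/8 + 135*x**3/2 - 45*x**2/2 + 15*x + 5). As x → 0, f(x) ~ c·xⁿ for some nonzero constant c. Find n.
6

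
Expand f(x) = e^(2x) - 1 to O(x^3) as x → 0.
2*x + 2*x**2 + O(x**3)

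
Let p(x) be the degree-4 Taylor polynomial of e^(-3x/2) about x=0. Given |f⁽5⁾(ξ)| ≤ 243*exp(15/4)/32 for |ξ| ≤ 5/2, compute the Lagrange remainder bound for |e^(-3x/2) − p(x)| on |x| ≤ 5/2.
50625*exp(15/4)/8192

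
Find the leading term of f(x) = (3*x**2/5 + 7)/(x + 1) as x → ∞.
3*x/5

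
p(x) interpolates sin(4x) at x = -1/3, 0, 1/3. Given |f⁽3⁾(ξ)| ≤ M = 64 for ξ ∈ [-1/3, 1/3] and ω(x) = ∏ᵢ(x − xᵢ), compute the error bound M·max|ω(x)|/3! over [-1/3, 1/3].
64*sqrt(3)/729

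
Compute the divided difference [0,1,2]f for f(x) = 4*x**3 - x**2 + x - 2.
11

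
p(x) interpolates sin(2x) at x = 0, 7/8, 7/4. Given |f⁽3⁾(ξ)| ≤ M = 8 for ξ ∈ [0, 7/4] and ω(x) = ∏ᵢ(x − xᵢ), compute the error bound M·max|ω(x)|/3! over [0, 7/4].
343*sqrt(3)/1728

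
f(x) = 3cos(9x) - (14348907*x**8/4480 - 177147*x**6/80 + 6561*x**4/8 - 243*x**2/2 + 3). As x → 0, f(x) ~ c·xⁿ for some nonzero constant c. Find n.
10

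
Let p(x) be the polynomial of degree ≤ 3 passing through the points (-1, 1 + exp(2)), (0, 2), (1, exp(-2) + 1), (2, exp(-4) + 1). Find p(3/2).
(5 + 15*exp(2) + (exp(2) + 11)*exp(4))*exp(-4)/16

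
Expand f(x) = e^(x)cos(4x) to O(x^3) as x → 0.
1 + x - 15*x**2/2 + O(x**3)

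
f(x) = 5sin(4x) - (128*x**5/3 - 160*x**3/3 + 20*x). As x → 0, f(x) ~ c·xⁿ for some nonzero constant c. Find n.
7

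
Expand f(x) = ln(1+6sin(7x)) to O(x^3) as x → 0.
42*x - 882*x**2 + O(x**3)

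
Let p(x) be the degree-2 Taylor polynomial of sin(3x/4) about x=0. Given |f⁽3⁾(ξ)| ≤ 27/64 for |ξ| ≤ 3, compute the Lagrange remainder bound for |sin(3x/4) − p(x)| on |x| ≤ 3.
243/128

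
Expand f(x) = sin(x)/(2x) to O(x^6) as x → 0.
1/2 - x**2/12 + x**4/240 + O(x**6)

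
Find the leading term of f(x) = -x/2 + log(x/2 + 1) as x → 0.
-x**2/8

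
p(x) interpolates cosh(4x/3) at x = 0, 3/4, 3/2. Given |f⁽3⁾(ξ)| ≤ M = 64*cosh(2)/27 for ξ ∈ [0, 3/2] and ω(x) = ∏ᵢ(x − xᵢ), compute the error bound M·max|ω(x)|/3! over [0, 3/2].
sqrt(3)*cosh(2)/27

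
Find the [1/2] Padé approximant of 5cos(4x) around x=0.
5/(8*x**2 + 1)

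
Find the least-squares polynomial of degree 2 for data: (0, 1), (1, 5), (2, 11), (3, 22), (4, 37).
44/35 + (83/70)x + (27/14)x²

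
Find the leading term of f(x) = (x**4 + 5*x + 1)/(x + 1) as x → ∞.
x**3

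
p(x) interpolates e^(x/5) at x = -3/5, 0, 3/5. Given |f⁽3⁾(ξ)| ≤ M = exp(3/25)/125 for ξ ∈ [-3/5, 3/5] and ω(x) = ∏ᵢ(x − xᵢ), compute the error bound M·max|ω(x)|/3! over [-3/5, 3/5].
sqrt(3)*exp(3/25)/15625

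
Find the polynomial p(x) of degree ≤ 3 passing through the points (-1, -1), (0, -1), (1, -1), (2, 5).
x**3 - x - 1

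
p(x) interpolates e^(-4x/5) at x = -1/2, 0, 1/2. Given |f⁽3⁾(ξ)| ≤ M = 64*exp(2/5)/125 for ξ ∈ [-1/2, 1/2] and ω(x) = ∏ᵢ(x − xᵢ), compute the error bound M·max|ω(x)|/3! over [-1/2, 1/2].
8*sqrt(3)*exp(2/5)/3375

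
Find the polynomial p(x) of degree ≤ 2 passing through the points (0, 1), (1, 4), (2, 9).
x**2 + 2*x + 1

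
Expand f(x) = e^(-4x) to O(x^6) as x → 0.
1 - 4*x + 8*x**2 - 32*x**3/3 + 32*x**4/3 - 128*x**5/15 + O(x**6)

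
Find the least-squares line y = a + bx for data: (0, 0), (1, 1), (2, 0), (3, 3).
a = -1/5, b = 4/5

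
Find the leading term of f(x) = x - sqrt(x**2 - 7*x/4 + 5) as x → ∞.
7/8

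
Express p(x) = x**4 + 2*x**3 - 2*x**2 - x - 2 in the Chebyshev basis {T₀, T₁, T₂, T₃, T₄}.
(-21/8)T₀ + (1/2)T₁ + (-1/2)T₂ + (1/2)T₃ + (1/8)T₄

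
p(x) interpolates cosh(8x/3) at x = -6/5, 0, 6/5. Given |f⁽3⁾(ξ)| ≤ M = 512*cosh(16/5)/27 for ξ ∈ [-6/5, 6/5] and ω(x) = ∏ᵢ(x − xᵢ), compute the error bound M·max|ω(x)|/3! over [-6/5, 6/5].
4096*sqrt(3)*cosh(16/5)/3375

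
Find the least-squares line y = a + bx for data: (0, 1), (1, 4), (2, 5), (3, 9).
a = 1, b = 5/2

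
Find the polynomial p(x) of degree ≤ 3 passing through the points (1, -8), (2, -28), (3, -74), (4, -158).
-2*x**3 - x**2 - 3*x - 2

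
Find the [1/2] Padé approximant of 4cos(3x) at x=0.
4/(9*x**2/2 + 1)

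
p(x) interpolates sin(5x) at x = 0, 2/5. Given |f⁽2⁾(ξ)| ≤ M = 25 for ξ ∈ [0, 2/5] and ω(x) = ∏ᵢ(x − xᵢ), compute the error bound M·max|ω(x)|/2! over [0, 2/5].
1/2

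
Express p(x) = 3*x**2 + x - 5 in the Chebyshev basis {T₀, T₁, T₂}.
(-7/2)T₀ + T₁ + (3/2)T₂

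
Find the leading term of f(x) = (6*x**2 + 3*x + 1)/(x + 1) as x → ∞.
6*x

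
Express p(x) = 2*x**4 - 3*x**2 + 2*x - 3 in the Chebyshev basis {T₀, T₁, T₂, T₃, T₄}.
(-15/4)T₀ + (2)T₁ + (-1/2)T₂ + (1/4)T₄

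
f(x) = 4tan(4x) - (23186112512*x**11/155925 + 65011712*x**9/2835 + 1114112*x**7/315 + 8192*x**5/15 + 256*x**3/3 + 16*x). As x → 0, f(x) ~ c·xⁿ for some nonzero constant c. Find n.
13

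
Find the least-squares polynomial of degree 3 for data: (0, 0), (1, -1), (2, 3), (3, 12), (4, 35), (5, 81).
-5/14 + (167/84)x + (-18/7)x² + (13/12)x³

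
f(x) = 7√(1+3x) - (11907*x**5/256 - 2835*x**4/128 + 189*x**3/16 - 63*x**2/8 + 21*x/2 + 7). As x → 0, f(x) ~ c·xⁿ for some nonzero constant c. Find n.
6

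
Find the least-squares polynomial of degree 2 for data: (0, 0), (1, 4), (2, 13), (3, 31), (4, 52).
-2/35 + (57/70)x + (43/14)x²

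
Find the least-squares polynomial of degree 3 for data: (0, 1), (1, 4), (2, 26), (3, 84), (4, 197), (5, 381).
64/63 + (-229/378)x + (163/252)x² + (317/108)x³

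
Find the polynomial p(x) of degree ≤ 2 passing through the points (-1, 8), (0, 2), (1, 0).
2*x**2 - 4*x + 2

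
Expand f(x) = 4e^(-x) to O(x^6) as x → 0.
4 - 4*x + 2*x**2 - 2*x**3/3 + x**4/6 - x**5/30 + O(x**6)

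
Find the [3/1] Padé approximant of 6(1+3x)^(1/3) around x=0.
(-2*x**3 + 6*x**2 + 18*x + 6)/(2*x + 1)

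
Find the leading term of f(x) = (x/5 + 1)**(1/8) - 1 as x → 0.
x/40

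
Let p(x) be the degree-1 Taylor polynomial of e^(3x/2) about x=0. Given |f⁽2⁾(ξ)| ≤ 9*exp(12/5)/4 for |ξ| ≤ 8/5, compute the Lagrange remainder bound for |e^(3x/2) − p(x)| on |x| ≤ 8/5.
72*exp(12/5)/25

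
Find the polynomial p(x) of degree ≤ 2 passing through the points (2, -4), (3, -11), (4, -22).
-2*x**2 + 3*x - 2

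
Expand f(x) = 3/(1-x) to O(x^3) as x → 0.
3 + 3*x + 3*x**2 + O(x**3)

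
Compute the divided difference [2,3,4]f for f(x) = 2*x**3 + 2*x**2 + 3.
20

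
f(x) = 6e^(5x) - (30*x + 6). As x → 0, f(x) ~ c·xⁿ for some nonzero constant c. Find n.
2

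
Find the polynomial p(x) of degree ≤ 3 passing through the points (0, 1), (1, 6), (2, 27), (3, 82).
3*x**3 - x**2 + 3*x + 1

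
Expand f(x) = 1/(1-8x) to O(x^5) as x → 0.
1 + 8*x + 64*x**2 + 512*x**3 + 4096*x**4 + O(x**5)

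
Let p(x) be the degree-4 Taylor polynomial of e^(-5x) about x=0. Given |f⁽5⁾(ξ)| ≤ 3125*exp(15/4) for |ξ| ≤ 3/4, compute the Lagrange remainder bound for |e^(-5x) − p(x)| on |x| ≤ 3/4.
50625*exp(15/4)/8192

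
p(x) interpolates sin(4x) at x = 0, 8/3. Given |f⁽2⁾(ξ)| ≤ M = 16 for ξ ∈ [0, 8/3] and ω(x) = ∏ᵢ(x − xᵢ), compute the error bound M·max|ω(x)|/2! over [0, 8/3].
128/9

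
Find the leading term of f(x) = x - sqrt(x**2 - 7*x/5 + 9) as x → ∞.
7/10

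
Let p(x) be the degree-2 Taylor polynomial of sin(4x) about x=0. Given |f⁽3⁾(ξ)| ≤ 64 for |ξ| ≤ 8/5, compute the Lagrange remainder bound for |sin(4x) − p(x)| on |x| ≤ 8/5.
16384/375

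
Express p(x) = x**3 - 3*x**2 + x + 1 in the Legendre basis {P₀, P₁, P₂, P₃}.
(8/5)P₁ + (-2)P₂ + (2/5)P₃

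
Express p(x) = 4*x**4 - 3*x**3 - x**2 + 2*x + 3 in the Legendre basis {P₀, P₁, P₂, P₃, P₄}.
(52/15)P₀ + (1/5)P₁ + (34/21)P₂ + (-6/5)P₃ + (32/35)P₄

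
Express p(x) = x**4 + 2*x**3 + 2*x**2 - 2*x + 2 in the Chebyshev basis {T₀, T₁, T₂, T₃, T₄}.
(27/8)T₀ + (-1/2)T₁ + (3/2)T₂ + (1/2)T₃ + (1/8)T₄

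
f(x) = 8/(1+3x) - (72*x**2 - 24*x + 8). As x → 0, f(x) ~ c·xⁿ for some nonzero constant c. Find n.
3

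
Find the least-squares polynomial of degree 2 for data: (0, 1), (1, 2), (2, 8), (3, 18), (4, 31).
4/5 + (-2/5)x + (2)x²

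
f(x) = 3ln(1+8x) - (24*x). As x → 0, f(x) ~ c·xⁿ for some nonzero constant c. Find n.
2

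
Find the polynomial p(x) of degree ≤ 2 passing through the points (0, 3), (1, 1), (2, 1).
x**2 - 3*x + 3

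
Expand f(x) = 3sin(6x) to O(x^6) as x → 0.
18*x - 108*x**3 + 972*x**5/5 + O(x**6)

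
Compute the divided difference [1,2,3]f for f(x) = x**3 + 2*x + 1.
6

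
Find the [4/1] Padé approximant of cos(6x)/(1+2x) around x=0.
(54*x**4 - 18*x**2 + 1)/(2*x + 1)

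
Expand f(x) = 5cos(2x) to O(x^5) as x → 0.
5 - 10*x**2 + 10*x**4/3 + O(x**5)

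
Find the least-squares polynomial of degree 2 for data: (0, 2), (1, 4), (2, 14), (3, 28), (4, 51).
69/35 + (-33/35)x + (23/7)x²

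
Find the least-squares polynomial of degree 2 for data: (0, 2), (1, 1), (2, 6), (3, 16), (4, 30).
9/5 + (-29/10)x + (5/2)x²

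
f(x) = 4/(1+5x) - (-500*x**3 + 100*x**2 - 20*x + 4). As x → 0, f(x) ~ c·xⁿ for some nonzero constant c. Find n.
4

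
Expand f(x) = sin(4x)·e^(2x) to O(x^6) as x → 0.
4*x + 8*x**2 - 8*x**3/3 - 16*x**4 - 152*x**5/15 + O(x**6)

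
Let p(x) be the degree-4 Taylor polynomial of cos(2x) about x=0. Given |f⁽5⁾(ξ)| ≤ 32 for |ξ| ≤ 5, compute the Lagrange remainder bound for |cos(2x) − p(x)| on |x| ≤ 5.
2500/3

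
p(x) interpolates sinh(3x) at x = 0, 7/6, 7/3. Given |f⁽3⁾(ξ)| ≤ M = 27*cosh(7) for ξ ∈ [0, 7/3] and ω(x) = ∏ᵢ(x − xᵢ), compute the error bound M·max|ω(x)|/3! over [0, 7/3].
343*sqrt(3)*cosh(7)/216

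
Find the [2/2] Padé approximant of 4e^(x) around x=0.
(x**2/3 + 2*x + 4)/(x**2/12 - x/2 + 1)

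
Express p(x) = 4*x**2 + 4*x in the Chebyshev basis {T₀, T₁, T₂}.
(2)T₀ + (4)T₁ + (2)T₂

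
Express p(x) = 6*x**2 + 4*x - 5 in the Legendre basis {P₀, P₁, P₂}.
(-3)P₀ + (4)P₁ + (4)P₂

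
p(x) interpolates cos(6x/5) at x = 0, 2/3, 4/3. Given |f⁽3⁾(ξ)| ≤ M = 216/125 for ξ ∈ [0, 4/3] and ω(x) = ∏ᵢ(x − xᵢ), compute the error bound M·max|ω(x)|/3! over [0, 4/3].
64*sqrt(3)/3375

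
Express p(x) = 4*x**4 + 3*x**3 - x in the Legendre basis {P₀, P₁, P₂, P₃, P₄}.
(4/5)P₀ + (4/5)P₁ + (16/7)P₂ + (6/5)P₃ + (32/35)P₄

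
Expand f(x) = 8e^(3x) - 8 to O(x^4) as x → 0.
24*x + 36*x**2 + 36*x**3 + O(x**4)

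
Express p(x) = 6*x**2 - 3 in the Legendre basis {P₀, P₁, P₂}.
-P₀ + (4)P₂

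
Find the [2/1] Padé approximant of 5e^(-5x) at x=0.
(125*x**2/6 - 50*x/3 + 5)/(5*x/3 + 1)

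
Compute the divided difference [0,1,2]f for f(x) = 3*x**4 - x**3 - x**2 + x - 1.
17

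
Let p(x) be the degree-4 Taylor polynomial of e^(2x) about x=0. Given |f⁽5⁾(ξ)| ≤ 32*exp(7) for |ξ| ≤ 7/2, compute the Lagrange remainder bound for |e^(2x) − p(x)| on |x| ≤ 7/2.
16807*exp(7)/120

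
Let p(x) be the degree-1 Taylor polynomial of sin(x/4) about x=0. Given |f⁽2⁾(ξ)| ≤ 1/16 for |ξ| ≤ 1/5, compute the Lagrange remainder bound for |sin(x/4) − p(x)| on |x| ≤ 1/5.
1/800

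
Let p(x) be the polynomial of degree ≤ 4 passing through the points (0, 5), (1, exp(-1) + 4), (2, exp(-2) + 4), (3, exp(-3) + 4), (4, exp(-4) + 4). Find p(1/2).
(-70*exp(2) - 5 + 28*e + 140*exp(3) + 547*exp(4))*exp(-4)/128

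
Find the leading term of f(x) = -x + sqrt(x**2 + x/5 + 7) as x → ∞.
1/10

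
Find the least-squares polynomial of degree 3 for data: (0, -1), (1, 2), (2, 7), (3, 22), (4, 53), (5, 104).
-6/7 + (39/14)x + (-19/14)x² + x³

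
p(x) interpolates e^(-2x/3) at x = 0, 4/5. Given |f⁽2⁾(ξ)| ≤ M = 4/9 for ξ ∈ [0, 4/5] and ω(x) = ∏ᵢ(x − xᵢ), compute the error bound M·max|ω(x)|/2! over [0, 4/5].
8/225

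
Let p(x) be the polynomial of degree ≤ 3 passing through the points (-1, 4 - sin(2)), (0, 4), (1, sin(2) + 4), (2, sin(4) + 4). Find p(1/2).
-sin(4)/16 + 5*sin(2)/8 + 4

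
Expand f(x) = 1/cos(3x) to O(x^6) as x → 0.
1 + 9*x**2/2 + 135*x**4/8 + O(x**6)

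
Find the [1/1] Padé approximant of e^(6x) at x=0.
(3*x + 1)/(1 - 3*x)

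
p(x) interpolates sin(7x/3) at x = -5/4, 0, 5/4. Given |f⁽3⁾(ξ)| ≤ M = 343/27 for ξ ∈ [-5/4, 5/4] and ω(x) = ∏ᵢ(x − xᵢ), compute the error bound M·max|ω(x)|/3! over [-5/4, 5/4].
42875*sqrt(3)/46656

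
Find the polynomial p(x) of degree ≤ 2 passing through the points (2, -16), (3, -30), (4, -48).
-2*x**2 - 4*x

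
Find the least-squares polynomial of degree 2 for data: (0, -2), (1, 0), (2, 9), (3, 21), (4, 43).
-13/7 + (-83/70)x + (43/14)x²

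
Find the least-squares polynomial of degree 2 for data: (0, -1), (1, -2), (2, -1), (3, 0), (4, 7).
-5/7 + (-97/35)x + (8/7)x²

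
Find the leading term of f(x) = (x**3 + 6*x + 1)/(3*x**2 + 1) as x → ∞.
x/3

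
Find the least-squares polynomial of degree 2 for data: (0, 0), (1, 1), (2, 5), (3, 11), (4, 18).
-1/5 + (3/5)x + x²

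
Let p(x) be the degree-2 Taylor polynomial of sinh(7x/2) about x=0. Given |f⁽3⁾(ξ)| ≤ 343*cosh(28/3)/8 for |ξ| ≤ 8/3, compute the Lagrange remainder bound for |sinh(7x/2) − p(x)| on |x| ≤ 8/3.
10976*cosh(28/3)/81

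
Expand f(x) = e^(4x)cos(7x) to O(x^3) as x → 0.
1 + 4*x - 33*x**2/2 + O(x**3)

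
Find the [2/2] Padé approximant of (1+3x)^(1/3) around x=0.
(7*x**2/3 + 7*x/2 + 1)/(5*x**2/6 + 5*x/2 + 1)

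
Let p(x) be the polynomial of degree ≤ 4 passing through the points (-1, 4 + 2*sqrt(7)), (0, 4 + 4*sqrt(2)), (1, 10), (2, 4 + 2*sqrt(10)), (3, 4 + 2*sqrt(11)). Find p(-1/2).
-5*sqrt(11)/64 + 23/32 + 7*sqrt(10)/16 + 35*sqrt(7)/64 + 35*sqrt(2)/8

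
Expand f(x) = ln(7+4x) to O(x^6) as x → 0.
log(7) + 4*x/7 - 8*x**2/49 + 64*x**3/1029 - 64*x**4/2401 + 1024*x**5/84035 + O(x**6)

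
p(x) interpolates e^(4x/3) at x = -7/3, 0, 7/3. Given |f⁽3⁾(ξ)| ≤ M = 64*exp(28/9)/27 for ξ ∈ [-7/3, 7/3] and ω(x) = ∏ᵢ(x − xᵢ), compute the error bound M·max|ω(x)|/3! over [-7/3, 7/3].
21952*sqrt(3)*exp(28/9)/19683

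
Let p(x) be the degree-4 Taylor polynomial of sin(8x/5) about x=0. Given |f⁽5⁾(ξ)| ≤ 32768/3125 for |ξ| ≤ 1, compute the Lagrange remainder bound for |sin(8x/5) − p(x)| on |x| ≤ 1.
4096/46875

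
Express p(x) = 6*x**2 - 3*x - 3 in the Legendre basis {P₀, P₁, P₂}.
-P₀ + (-3)P₁ + (4)P₂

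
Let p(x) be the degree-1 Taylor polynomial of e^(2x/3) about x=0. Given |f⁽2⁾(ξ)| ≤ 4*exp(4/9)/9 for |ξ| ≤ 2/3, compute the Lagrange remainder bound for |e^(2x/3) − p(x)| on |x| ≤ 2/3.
8*exp(4/9)/81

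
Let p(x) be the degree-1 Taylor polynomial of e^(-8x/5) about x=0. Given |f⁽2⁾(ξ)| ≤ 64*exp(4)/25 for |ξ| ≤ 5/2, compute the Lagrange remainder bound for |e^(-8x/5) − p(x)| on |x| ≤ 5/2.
8*exp(4)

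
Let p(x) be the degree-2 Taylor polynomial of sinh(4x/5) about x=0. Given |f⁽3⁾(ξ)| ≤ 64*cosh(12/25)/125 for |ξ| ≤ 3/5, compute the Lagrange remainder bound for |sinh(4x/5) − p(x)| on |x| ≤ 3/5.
288*cosh(12/25)/15625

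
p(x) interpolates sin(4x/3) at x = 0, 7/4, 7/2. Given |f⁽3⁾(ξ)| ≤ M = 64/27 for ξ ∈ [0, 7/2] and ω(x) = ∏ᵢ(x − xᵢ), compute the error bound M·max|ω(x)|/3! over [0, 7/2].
343*sqrt(3)/729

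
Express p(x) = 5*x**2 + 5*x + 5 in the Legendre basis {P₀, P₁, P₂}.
(20/3)P₀ + (5)P₁ + (10/3)P₂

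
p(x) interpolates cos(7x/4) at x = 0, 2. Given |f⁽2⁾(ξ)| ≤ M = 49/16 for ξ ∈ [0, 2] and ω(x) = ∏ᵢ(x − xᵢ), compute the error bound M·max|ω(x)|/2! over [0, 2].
49/32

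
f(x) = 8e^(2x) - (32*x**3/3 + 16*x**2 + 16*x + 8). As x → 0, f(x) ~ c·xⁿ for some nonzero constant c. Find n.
4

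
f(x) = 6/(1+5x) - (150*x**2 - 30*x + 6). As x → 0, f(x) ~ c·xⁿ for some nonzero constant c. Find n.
3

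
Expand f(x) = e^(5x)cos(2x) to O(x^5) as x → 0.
1 + 5*x + 21*x**2/2 + 65*x**3/6 + 41*x**4/24 + O(x**5)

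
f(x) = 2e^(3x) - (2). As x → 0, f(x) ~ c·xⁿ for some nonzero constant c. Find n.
1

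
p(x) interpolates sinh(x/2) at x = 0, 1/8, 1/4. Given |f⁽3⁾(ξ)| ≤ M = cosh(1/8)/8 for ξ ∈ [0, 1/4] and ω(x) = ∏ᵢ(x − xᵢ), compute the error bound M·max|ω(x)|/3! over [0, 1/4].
sqrt(3)*cosh(1/8)/110592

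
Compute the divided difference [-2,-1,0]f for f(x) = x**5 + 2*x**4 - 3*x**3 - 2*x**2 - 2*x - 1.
6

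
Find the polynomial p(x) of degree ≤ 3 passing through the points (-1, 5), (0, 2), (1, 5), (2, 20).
x**3 + 3*x**2 - x + 2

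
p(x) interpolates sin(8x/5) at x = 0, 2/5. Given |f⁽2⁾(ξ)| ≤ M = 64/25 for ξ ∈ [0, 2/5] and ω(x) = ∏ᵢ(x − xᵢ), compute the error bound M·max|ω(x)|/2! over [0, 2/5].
32/625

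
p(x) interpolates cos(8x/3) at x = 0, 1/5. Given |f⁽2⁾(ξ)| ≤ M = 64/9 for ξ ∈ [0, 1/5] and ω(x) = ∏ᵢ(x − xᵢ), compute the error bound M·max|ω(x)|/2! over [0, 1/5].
8/225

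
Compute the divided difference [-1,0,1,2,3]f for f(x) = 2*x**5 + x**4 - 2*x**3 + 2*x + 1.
11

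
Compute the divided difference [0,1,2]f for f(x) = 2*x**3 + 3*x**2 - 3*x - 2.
9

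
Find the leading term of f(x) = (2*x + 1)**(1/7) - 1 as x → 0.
2*x/7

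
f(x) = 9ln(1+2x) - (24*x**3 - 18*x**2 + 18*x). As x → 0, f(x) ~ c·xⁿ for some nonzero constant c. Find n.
4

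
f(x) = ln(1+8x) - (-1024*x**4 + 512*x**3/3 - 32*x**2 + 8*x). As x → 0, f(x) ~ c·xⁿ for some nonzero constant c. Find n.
5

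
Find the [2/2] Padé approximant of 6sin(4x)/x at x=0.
(24 - 224*x**2/5)/(4*x**2/5 + 1)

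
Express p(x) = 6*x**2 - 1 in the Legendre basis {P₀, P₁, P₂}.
P₀ + (4)P₂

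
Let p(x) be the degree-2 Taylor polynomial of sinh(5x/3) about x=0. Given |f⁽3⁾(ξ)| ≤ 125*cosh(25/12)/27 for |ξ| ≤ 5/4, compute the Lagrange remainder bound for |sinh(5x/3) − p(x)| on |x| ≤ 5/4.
15625*cosh(25/12)/10368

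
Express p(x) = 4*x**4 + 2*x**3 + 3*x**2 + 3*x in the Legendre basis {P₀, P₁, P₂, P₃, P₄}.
(9/5)P₀ + (21/5)P₁ + (30/7)P₂ + (4/5)P₃ + (32/35)P₄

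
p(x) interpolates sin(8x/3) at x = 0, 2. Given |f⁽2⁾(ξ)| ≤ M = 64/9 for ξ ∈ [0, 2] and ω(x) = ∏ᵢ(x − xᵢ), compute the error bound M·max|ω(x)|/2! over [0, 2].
32/9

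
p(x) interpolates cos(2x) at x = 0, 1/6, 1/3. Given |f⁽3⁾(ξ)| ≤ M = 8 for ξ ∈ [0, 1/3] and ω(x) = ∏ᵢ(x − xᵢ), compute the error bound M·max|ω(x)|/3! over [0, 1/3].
sqrt(3)/729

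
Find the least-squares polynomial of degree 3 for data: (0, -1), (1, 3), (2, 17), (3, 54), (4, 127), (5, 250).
-65/63 + (1385/378)x + (-443/252)x² + (239/108)x³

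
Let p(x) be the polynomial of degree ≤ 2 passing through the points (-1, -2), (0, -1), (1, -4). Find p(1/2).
-2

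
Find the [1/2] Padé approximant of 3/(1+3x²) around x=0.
3/(3*x**2 + 1)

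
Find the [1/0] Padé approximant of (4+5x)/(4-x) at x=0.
3*x/2 + 1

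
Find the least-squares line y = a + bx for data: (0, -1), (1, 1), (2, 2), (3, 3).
a = -7/10, b = 13/10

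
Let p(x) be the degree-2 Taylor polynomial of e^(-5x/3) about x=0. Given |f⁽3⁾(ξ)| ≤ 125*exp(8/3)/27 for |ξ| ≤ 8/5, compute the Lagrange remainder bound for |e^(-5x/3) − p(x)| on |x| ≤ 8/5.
256*exp(8/3)/81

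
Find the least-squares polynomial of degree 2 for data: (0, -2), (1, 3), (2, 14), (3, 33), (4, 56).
-74/35 + (71/35)x + (22/7)x²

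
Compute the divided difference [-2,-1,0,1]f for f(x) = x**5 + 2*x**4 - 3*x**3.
-2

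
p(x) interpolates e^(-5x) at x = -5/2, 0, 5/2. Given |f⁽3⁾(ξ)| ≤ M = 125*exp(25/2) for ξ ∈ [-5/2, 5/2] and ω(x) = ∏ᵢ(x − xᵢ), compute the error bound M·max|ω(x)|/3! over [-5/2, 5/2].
15625*sqrt(3)*exp(25/2)/216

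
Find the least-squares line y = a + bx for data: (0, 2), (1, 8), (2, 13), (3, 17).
a = 5/2, b = 5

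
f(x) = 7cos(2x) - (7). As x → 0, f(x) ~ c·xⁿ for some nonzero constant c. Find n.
2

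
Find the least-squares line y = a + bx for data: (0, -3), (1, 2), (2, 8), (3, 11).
a = -27/10, b = 24/5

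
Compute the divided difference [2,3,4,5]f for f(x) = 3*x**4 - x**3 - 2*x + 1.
41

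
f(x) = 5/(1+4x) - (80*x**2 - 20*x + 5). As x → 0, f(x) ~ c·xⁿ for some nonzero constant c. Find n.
3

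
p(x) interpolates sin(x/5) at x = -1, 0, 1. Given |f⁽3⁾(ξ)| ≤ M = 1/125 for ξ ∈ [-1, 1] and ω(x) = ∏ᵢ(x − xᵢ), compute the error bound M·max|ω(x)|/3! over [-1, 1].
sqrt(3)/3375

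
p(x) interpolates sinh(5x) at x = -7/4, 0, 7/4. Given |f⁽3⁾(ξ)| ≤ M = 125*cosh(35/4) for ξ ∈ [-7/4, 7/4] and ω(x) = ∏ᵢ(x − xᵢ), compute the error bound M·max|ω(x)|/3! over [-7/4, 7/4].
42875*sqrt(3)*cosh(35/4)/1728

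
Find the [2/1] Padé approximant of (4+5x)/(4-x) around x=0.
(5*x/4 + 1)/(1 - x/4)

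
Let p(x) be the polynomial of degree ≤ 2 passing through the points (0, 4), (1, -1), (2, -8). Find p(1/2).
7/4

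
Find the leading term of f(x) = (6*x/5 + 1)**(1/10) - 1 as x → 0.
3*x/25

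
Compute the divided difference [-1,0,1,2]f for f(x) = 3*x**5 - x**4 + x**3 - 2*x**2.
14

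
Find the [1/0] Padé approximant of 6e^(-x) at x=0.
6 - 6*x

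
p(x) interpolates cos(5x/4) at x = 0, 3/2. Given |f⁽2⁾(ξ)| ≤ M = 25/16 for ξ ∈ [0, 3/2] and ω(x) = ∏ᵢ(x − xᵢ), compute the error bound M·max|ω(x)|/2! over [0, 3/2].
225/512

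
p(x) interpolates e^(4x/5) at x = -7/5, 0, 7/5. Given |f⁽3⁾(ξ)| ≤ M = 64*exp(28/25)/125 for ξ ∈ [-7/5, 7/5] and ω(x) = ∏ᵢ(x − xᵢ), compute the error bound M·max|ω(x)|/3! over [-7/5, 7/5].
21952*sqrt(3)*exp(28/25)/421875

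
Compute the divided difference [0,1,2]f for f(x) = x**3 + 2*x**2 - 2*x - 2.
5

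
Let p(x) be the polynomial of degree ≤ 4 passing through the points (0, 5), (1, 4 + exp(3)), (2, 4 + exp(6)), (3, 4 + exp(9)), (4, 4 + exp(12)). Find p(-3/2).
-385*exp(9)/32 - 693*exp(3)/32 + 1667/128 + 1485*exp(6)/64 + 315*exp(12)/128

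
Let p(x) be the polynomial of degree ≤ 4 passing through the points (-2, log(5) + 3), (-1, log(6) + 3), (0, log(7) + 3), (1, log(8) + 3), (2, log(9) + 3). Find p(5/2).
log(1323*2**(3/4)*3**(33/64)*5**(35/128)*7**(61/64)/4096) + 3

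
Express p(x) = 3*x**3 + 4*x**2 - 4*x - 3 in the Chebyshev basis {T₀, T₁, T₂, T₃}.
-T₀ + (-7/4)T₁ + (2)T₂ + (3/4)T₃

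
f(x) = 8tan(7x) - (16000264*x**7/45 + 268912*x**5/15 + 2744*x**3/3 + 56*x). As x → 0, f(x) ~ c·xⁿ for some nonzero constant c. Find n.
9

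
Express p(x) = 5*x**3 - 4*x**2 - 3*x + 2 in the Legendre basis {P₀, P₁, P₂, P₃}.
(2/3)P₀ + (-8/3)P₂ + (2)P₃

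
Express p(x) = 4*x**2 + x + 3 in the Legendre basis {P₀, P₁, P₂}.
(13/3)P₀ + P₁ + (8/3)P₂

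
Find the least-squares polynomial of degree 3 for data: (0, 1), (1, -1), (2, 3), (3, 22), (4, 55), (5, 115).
20/21 + (-437/126)x + (11/21)x² + (17/18)x³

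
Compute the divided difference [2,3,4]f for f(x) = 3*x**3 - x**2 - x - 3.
26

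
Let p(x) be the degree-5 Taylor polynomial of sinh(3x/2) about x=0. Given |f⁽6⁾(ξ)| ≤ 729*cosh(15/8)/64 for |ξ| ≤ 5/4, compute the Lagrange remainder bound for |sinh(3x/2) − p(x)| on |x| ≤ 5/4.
253125*cosh(15/8)/4194304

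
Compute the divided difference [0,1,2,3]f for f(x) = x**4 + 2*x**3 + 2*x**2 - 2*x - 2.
8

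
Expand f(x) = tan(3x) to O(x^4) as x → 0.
3*x + 9*x**3 + O(x**4)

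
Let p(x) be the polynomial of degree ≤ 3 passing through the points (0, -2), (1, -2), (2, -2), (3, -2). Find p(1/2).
-2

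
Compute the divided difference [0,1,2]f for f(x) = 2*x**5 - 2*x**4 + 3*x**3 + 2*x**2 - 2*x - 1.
27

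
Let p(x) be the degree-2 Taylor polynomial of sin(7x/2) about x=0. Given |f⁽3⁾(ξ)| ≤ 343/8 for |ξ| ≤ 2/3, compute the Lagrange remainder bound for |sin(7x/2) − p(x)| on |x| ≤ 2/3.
343/162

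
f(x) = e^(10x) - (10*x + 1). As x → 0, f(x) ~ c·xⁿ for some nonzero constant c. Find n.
2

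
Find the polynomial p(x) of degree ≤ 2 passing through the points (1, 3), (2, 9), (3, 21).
3*x**2 - 3*x + 3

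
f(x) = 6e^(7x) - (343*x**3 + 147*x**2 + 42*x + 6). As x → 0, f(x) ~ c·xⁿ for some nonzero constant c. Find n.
4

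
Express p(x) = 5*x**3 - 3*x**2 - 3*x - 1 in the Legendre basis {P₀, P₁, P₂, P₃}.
(-2)P₀ + (-2)P₂ + (2)P₃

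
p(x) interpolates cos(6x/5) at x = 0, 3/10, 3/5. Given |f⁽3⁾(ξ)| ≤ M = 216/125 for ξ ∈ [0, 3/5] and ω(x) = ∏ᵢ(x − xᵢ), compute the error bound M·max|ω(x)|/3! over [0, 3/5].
27*sqrt(3)/15625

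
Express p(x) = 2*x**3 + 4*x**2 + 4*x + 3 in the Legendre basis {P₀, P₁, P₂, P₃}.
(13/3)P₀ + (26/5)P₁ + (8/3)P₂ + (4/5)P₃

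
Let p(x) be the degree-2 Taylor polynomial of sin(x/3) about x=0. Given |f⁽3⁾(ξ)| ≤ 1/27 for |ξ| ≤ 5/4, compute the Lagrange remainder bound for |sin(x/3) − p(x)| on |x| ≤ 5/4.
125/10368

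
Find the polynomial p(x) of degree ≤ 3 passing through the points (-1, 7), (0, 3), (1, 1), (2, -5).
-x**3 + x**2 - 2*x + 3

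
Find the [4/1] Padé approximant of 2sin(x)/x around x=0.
x**4/60 - x**2/3 + 2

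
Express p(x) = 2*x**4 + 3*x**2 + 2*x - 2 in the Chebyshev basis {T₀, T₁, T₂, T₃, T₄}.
(1/4)T₀ + (2)T₁ + (5/2)T₂ + (1/4)T₄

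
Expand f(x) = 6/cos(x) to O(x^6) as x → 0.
6 + 3*x**2 + 5*x**4/4 + O(x**6)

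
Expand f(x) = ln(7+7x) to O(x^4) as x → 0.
log(7) + x - x**2/2 + x**3/3 + O(x**4)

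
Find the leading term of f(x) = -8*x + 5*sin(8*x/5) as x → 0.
-256*x**3/75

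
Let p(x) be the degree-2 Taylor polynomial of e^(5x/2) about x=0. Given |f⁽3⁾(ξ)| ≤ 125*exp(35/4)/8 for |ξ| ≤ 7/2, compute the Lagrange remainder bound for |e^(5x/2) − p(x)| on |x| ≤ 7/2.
42875*exp(35/4)/384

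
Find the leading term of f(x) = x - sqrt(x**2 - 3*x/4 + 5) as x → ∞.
3/8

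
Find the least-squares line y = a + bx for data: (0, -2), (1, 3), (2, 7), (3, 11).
a = -17/10, b = 43/10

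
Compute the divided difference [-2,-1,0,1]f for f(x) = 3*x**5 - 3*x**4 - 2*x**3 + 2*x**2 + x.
19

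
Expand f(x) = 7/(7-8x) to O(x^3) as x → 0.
1 + 8*x/7 + 64*x**2/49 + O(x**3)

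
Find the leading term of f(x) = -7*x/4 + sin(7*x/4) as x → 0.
-343*x**3/384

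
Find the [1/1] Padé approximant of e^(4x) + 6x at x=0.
(46*x/5 + 1)/(1 - 4*x/5)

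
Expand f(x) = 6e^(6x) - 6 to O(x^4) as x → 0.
36*x + 108*x**2 + 216*x**3 + O(x**4)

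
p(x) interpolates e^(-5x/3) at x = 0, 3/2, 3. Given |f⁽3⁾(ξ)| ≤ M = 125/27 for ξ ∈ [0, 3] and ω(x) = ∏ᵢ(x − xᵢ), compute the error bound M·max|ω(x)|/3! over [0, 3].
125*sqrt(3)/216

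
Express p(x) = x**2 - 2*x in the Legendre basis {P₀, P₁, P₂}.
(1/3)P₀ + (-2)P₁ + (2/3)P₂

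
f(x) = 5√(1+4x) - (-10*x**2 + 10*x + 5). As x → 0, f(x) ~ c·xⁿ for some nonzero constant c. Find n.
3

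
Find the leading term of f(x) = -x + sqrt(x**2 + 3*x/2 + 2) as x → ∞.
3/4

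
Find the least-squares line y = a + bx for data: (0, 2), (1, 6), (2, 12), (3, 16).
a = 9/5, b = 24/5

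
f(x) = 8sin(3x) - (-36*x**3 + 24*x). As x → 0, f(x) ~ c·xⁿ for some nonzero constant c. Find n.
5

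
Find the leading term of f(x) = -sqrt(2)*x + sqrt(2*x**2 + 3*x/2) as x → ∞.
3*sqrt(2)/8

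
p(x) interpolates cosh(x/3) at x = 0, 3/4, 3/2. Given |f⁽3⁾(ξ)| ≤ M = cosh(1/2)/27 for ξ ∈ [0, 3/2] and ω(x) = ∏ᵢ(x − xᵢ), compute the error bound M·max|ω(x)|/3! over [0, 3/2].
sqrt(3)*cosh(1/2)/1728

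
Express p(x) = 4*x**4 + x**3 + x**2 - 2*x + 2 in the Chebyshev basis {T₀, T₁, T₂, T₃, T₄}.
(4)T₀ + (-5/4)T₁ + (5/2)T₂ + (1/4)T₃ + (1/2)T₄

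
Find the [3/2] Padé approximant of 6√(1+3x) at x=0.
(81*x**3/16 + 243*x**2/8 + 27*x + 6)/(27*x**2/16 + 3*x + 1)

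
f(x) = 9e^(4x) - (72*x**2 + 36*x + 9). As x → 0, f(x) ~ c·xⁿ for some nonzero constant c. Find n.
3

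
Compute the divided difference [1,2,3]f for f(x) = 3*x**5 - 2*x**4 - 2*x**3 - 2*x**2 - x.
206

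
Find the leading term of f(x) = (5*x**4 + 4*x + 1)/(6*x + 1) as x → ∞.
5*x**3/6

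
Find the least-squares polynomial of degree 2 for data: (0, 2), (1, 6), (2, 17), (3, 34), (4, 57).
66/35 + (43/35)x + (22/7)x²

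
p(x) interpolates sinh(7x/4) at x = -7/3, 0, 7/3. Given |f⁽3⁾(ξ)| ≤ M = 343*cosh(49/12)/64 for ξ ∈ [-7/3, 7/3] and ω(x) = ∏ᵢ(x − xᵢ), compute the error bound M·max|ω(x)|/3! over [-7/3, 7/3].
117649*sqrt(3)*cosh(49/12)/46656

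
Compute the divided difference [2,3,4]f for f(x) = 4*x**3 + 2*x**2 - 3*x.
38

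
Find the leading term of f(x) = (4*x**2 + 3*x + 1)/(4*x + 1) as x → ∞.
x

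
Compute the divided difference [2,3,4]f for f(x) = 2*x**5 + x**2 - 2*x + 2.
571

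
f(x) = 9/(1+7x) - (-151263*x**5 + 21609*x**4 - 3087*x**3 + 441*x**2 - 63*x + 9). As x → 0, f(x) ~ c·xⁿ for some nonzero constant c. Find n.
6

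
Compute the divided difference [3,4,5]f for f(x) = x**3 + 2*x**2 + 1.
14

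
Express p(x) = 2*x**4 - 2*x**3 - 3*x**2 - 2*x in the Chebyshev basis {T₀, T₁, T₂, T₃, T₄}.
(-3/4)T₀ + (-7/2)T₁ + (-1/2)T₂ + (-1/2)T₃ + (1/4)T₄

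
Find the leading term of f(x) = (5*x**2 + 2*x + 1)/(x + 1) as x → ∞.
5*x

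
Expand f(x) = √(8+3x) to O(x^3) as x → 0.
2*sqrt(2) + 3*sqrt(2)*x/8 - 9*sqrt(2)*x**2/256 + O(x**3)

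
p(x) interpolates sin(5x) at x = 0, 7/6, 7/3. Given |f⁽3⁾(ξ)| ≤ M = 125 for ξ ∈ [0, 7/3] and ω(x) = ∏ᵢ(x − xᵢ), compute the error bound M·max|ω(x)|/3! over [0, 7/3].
42875*sqrt(3)/5832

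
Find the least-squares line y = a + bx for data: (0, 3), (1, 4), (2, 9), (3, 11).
a = 12/5, b = 29/10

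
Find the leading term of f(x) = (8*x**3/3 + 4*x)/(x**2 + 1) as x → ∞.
8*x/3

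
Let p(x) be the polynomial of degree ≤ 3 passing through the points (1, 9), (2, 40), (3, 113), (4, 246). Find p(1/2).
29/8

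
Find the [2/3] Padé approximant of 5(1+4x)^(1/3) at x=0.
(280*x**2/9 + 80*x/3 + 5)/(-32*x**3/81 + 8*x**2/3 + 4*x + 1)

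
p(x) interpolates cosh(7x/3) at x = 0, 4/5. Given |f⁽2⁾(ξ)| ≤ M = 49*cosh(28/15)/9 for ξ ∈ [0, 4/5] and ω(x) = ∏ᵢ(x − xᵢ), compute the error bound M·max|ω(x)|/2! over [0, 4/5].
98*cosh(28/15)/225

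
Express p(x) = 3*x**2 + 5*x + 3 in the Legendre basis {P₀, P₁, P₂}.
(4)P₀ + (5)P₁ + (2)P₂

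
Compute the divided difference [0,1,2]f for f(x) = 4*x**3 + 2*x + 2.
12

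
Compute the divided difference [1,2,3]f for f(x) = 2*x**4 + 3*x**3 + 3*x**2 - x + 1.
71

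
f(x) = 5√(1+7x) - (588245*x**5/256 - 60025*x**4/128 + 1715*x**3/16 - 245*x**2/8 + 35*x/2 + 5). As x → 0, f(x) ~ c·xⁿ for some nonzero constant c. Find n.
6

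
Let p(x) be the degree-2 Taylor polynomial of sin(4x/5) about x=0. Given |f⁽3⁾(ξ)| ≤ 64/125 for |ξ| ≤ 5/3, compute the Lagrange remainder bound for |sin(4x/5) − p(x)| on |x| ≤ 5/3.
32/81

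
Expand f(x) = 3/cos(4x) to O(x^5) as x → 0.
3 + 24*x**2 + 160*x**4 + O(x**5)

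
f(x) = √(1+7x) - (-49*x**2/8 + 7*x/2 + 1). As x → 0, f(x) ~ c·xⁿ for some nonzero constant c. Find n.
3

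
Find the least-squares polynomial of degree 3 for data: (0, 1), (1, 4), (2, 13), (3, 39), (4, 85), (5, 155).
9/7 + (-37/42)x + (7/4)x² + (11/12)x³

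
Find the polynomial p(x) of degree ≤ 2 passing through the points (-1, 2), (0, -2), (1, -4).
x**2 - 3*x - 2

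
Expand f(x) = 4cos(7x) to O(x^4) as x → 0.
4 - 98*x**2 + O(x**4)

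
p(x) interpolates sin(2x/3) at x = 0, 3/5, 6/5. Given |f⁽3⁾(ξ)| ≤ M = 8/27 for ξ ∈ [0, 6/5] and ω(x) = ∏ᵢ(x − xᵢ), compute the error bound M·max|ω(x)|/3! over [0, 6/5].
8*sqrt(3)/3375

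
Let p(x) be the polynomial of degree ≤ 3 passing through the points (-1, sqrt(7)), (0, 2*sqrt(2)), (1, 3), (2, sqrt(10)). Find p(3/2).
-5*sqrt(2)/8 + sqrt(7)/16 + 5*sqrt(10)/16 + 45/16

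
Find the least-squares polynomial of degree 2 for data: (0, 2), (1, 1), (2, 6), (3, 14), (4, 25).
58/35 + (-127/70)x + (27/14)x²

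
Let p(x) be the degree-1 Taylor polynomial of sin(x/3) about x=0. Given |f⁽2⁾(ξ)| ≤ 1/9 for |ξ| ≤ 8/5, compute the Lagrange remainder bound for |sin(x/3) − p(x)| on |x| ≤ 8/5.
32/225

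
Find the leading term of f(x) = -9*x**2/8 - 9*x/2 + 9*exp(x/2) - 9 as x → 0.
3*x**3/16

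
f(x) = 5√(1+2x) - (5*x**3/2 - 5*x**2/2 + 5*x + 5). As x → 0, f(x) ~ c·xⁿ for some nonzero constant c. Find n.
4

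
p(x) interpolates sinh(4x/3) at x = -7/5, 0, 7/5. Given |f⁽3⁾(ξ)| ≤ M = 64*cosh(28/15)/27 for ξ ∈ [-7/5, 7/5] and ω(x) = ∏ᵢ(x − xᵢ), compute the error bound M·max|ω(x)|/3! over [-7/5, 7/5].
21952*sqrt(3)*cosh(28/15)/91125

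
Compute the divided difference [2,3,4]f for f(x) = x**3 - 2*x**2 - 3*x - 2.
7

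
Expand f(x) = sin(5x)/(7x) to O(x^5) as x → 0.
5/7 - 125*x**2/42 + 625*x**4/168 + O(x**5)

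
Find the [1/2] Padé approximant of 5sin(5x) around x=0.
25*x/(25*x**2/6 + 1)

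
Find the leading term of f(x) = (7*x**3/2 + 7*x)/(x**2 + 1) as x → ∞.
7*x/2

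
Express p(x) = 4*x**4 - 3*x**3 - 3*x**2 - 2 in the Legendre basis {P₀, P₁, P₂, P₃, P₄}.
(-11/5)P₀ + (-9/5)P₁ + (2/7)P₂ + (-6/5)P₃ + (32/35)P₄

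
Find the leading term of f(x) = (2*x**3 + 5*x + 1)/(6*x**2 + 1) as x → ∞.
x/3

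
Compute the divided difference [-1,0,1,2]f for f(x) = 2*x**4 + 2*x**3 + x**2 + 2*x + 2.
6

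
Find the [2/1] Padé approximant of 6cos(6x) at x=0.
6 - 108*x**2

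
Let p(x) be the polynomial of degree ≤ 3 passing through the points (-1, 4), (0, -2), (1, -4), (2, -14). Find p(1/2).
-11/4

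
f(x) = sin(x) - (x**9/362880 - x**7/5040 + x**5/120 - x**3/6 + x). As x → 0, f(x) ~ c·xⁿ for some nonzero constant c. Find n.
11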